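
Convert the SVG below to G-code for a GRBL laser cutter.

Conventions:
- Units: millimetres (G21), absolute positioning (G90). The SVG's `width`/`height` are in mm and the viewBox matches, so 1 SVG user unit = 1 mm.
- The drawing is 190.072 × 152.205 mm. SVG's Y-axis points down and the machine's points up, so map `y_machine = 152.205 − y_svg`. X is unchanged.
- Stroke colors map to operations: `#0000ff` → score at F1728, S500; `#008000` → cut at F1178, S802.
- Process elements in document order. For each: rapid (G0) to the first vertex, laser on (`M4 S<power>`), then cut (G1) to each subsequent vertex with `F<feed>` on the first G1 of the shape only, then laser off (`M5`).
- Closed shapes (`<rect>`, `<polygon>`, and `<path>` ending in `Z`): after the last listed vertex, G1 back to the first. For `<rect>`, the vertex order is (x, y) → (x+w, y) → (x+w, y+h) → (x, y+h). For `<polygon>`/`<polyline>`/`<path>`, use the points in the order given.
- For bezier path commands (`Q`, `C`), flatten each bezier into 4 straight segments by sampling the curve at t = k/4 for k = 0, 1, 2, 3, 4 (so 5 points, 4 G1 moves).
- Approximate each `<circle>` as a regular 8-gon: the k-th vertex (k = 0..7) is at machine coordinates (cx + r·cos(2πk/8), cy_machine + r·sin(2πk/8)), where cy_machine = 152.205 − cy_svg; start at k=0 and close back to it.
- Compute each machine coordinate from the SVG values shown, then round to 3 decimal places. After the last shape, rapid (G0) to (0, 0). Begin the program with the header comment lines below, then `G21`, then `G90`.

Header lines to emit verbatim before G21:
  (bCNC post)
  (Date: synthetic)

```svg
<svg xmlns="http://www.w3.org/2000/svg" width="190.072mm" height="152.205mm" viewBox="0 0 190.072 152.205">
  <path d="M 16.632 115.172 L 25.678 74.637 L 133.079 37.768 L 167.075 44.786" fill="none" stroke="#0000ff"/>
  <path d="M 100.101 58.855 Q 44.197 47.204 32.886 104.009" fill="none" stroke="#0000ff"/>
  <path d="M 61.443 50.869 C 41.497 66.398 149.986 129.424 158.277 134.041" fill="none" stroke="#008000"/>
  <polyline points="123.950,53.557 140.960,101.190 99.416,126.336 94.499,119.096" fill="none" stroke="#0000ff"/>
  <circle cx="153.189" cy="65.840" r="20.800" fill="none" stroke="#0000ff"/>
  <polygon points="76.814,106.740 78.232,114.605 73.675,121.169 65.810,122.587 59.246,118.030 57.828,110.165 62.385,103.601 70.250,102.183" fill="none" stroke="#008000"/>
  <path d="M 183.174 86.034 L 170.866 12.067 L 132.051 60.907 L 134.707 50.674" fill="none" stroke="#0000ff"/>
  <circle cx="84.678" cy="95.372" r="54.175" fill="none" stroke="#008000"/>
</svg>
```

1 u = 1 mm; y_m = 152.205 − y.

[1] `<path>` open polyline, #0000ff→score S500 F1728: (16.632,37.033) → (25.678,77.568) → (133.079,114.437) → (167.075,107.419)

[2] `<path>` quadratic bezier, #0000ff→score S500 F1728: (100.101,93.350) → (74.936,94.897) → (55.345,87.887) → (41.329,72.320) → (32.886,48.196)

[3] `<path>` cubic bezier, #008000→cut S802 F1178: (61.443,101.336) → (66.993,82.438) → (99.271,55.658) → (136.844,30.924) → (158.277,18.164)

[4] `<polyline>` open polyline, #0000ff→score S500 F1728: (123.950,98.648) → (140.960,51.015) → (99.416,25.869) → (94.499,33.109)

[5] `<circle>` circle, #0000ff→score S500 F1728: (173.989,86.365) → (167.897,101.073) → (153.189,107.165) → (138.481,101.073) → (132.389,86.365) → (138.481,71.657) → (153.189,65.565) → (167.897,71.657) → (173.989,86.365) (closed)

[6] `<polygon>` regular polygon, #008000→cut S802 F1178: (76.814,45.465) → (78.232,37.600) → (73.675,31.036) → (65.810,29.618) → (59.246,34.175) → (57.828,42.040) → (62.385,48.604) → (70.250,50.022) → (76.814,45.465) (closed)

[7] `<path>` open polyline, #0000ff→score S500 F1728: (183.174,66.171) → (170.866,140.138) → (132.051,91.298) → (134.707,101.531)

[8] `<circle>` circle, #008000→cut S802 F1178: (138.853,56.833) → (122.986,95.141) → (84.678,111.008) → (46.370,95.141) → (30.503,56.833) → (46.370,18.525) → (84.678,2.658) → (122.986,18.525) → (138.853,56.833) (closed)

(bCNC post)
(Date: synthetic)
G21
G90
G0 X16.632 Y37.033
M4 S500
G1 X25.678 Y77.568 F1728
G1 X133.079 Y114.437
G1 X167.075 Y107.419
M5
G0 X100.101 Y93.350
M4 S500
G1 X74.936 Y94.897 F1728
G1 X55.345 Y87.887
G1 X41.329 Y72.320
G1 X32.886 Y48.196
M5
G0 X61.443 Y101.336
M4 S802
G1 X66.993 Y82.438 F1178
G1 X99.271 Y55.658
G1 X136.844 Y30.924
G1 X158.277 Y18.164
M5
G0 X123.950 Y98.648
M4 S500
G1 X140.960 Y51.015 F1728
G1 X99.416 Y25.869
G1 X94.499 Y33.109
M5
G0 X173.989 Y86.365
M4 S500
G1 X167.897 Y101.073 F1728
G1 X153.189 Y107.165
G1 X138.481 Y101.073
G1 X132.389 Y86.365
G1 X138.481 Y71.657
G1 X153.189 Y65.565
G1 X167.897 Y71.657
G1 X173.989 Y86.365
M5
G0 X76.814 Y45.465
M4 S802
G1 X78.232 Y37.600 F1178
G1 X73.675 Y31.036
G1 X65.810 Y29.618
G1 X59.246 Y34.175
G1 X57.828 Y42.040
G1 X62.385 Y48.604
G1 X70.250 Y50.022
G1 X76.814 Y45.465
M5
G0 X183.174 Y66.171
M4 S500
G1 X170.866 Y140.138 F1728
G1 X132.051 Y91.298
G1 X134.707 Y101.531
M5
G0 X138.853 Y56.833
M4 S802
G1 X122.986 Y95.141 F1178
G1 X84.678 Y111.008
G1 X46.370 Y95.141
G1 X30.503 Y56.833
G1 X46.370 Y18.525
G1 X84.678 Y2.658
G1 X122.986 Y18.525
G1 X138.853 Y56.833
M5
G0 X0.000 Y0.000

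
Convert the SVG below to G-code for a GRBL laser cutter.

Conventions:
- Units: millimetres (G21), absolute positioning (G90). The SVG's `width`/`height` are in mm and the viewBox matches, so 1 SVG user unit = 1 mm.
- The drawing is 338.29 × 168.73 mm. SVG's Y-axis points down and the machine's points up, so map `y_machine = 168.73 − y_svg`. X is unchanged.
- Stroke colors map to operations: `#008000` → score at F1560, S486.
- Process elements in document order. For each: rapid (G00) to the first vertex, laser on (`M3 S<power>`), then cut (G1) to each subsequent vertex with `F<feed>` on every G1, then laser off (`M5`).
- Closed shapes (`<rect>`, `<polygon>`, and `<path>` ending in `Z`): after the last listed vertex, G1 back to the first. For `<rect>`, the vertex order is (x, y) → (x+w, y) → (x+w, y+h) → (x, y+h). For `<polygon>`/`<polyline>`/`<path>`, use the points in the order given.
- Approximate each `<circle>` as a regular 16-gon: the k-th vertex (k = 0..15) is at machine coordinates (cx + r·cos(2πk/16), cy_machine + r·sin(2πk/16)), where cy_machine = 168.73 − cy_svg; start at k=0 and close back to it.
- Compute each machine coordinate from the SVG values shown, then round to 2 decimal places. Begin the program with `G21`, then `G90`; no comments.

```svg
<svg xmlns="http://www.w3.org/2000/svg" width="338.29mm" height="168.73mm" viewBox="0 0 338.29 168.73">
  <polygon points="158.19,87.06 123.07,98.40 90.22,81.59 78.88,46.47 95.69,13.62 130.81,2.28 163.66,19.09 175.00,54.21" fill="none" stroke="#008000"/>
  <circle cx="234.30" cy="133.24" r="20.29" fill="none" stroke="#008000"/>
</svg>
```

Since the viewBox matches the mm dimensions, user units are millimetres directly. The only transform is the Y-flip y_m = 168.73 − y_svg.

Shape 1 is a regular polygon drawn with `<polygon>`. Its stroke #008000 means score at S486, F1560. After flipping Y the toolpath is (158.19,81.67) → (123.07,70.33) → (90.22,87.14) → (78.88,122.26) → (95.69,155.11) → (130.81,166.45) → (163.66,149.64) → (175.00,114.52) → (158.19,81.67), returning to the start.

Shape 2 is a circle drawn with `<circle>`. Its stroke #008000 means score at S486, F1560. After flipping Y the toolpath is (254.59,35.49) → (253.05,43.25) → (248.65,49.84) → (242.06,54.24) → (234.30,55.78) → (226.54,54.24) → (219.95,49.84) → (215.55,43.25) → (214.01,35.49) → (215.55,27.73) → (219.95,21.14) → (226.54,16.74) → (234.30,15.20) → (242.06,16.74) → (248.65,21.14) → (253.05,27.73) → (254.59,35.49), returning to the start.

G21
G90
G00 X158.19 Y81.67
M3 S486
G1 X123.07 Y70.33 F1560
G1 X90.22 Y87.14 F1560
G1 X78.88 Y122.26 F1560
G1 X95.69 Y155.11 F1560
G1 X130.81 Y166.45 F1560
G1 X163.66 Y149.64 F1560
G1 X175.00 Y114.52 F1560
G1 X158.19 Y81.67 F1560
M5
G00 X254.59 Y35.49
M3 S486
G1 X253.05 Y43.25 F1560
G1 X248.65 Y49.84 F1560
G1 X242.06 Y54.24 F1560
G1 X234.30 Y55.78 F1560
G1 X226.54 Y54.24 F1560
G1 X219.95 Y49.84 F1560
G1 X215.55 Y43.25 F1560
G1 X214.01 Y35.49 F1560
G1 X215.55 Y27.73 F1560
G1 X219.95 Y21.14 F1560
G1 X226.54 Y16.74 F1560
G1 X234.30 Y15.20 F1560
G1 X242.06 Y16.74 F1560
G1 X248.65 Y21.14 F1560
G1 X253.05 Y27.73 F1560
G1 X254.59 Y35.49 F1560
M5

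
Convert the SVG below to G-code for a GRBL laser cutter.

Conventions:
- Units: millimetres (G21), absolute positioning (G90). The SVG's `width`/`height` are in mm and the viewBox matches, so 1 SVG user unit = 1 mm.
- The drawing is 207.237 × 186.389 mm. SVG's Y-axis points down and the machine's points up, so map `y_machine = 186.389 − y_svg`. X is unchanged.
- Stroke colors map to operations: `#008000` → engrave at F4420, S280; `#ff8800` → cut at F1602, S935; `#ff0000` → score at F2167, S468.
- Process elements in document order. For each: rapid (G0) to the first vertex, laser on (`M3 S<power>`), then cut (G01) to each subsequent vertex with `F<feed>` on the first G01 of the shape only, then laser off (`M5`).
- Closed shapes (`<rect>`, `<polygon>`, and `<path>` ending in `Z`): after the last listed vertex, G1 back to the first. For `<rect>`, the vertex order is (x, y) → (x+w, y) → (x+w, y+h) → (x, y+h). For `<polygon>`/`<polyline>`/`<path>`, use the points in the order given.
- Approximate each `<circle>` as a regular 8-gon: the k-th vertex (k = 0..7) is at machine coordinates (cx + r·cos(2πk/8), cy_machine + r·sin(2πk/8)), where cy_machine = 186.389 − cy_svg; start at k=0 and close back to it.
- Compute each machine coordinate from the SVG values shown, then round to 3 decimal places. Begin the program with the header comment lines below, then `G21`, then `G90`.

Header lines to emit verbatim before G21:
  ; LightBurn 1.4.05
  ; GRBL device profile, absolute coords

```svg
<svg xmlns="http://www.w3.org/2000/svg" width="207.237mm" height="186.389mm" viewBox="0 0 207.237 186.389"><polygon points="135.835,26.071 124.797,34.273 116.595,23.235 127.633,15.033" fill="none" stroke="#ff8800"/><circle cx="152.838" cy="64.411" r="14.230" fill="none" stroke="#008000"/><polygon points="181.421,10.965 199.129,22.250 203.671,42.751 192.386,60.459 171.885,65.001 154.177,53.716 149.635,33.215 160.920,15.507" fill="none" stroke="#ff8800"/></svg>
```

; LightBurn 1.4.05
; GRBL device profile, absolute coords
G21
G90
G0 X135.835 Y160.318
M3 S935
G01 X124.797 Y152.116 F1602
G01 X116.595 Y163.154
G01 X127.633 Y171.356
G01 X135.835 Y160.318
M5
G0 X167.068 Y121.978
M3 S280
G01 X162.900 Y132.040 F4420
G01 X152.838 Y136.208
G01 X142.776 Y132.040
G01 X138.608 Y121.978
G01 X142.776 Y111.916
G01 X152.838 Y107.748
G01 X162.900 Y111.916
G01 X167.068 Y121.978
M5
G0 X181.421 Y175.424
M3 S935
G01 X199.129 Y164.139 F1602
G01 X203.671 Y143.638
G01 X192.386 Y125.930
G01 X171.885 Y121.388
G01 X154.177 Y132.673
G01 X149.635 Y153.174
G01 X160.920 Y170.882
G01 X181.421 Y175.424
M5

viewBox `0 0 207.237 186.389` with mm width/height → 1 unit = 1 mm. Flip: y_m = 186.389 − y_svg.

**Shape 1** — `<polygon>` regular polygon, stroke `#ff8800` → cut (S935, F1602). Machine vertices: (135.835,160.318) → (124.797,152.116) → (116.595,163.154) → (127.633,171.356) → (135.835,160.318). Closed: final G1 returns to the first vertex.

**Shape 2** — `<circle>` circle, stroke `#008000` → engrave (S280, F4420). Machine vertices: (167.068,121.978) → (162.900,132.040) → (152.838,136.208) → (142.776,132.040) → (138.608,121.978) → (142.776,111.916) → (152.838,107.748) → (162.900,111.916) → (167.068,121.978). Closed: final G1 returns to the first vertex.

**Shape 3** — `<polygon>` regular polygon, stroke `#ff8800` → cut (S935, F1602). Machine vertices: (181.421,175.424) → (199.129,164.139) → (203.671,143.638) → (192.386,125.930) → (171.885,121.388) → (154.177,132.673) → (149.635,153.174) → (160.920,170.882) → (181.421,175.424). Closed: final G1 returns to the first vertex.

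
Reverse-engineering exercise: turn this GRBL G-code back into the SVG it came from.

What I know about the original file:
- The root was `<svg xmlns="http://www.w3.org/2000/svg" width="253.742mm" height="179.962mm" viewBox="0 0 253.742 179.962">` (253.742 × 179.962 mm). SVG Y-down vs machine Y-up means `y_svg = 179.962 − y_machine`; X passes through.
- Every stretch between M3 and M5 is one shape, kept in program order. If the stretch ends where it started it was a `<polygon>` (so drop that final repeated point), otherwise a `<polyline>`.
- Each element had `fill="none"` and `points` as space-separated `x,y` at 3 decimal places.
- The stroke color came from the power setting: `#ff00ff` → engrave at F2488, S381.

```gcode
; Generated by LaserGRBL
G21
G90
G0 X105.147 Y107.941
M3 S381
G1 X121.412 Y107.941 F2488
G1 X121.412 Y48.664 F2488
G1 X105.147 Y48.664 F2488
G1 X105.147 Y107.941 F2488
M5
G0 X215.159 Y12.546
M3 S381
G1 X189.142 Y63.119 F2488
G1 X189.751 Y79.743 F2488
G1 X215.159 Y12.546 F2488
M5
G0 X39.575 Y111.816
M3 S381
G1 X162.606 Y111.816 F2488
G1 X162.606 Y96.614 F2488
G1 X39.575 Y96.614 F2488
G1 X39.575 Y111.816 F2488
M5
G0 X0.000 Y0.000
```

<svg xmlns="http://www.w3.org/2000/svg" width="253.742mm" height="179.962mm" viewBox="0 0 253.742 179.962">
  <polygon points="105.147,72.021 121.412,72.021 121.412,131.298 105.147,131.298" fill="none" stroke="#ff00ff"/>
  <polygon points="215.159,167.416 189.142,116.843 189.751,100.219" fill="none" stroke="#ff00ff"/>
  <polygon points="39.575,68.146 162.606,68.146 162.606,83.348 39.575,83.348" fill="none" stroke="#ff00ff"/>
</svg>

Each laser-on run becomes one SVG element. Flip Y back into SVG space with y_svg = 179.962 − y_machine. Every run uses S381, so all elements get stroke `#ff00ff` (engrave).

Run 1: The run returns to its start, so emit a `<polygon>` with points (Y-flipped): 105.147,72.021 121.412,72.021 121.412,131.298 105.147,131.298.

Run 2: The run returns to its start, so emit a `<polygon>` with points (Y-flipped): 215.159,167.416 189.142,116.843 189.751,100.219.

Run 3: The run returns to its start, so emit a `<polygon>` with points (Y-flipped): 39.575,68.146 162.606,68.146 162.606,83.348 39.575,83.348.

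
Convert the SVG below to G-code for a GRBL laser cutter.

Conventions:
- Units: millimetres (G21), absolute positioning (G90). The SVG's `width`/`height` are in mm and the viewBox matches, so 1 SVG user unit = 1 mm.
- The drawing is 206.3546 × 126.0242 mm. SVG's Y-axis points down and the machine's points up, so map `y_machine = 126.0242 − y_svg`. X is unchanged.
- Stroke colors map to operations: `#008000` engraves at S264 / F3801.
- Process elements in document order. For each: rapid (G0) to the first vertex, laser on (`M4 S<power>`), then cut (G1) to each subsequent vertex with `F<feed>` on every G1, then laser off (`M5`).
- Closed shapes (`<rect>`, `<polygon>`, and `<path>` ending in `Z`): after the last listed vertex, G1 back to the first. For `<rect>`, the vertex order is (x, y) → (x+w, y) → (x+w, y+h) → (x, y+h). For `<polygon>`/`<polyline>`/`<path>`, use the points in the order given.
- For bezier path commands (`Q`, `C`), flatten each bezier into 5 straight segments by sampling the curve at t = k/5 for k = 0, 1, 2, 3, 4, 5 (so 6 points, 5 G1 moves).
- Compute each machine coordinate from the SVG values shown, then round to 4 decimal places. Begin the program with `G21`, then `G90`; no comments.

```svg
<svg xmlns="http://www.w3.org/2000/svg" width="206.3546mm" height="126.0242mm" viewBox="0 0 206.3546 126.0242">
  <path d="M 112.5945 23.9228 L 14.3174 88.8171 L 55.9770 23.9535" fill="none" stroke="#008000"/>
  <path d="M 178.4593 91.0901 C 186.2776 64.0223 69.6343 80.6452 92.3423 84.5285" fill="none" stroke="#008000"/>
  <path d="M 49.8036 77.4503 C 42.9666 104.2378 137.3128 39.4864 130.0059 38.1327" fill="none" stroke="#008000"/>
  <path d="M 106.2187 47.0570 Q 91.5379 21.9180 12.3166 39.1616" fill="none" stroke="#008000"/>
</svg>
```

G21
G90
G0 X112.5945 Y102.1014
M4 S264
G1 X14.3174 Y37.2071 F3801
G1 X55.9770 Y102.0707 F3801
M5
G0 X178.4593 Y34.9341
M4 S264
G1 X170.3254 Y46.3833 F3801
G1 X144.9837 Y50.0555 F3801
G1 X115.0973 Y48.6591 F3801
G1 X93.3292 Y44.9030 F3801
G1 X92.3423 Y41.4957 F3801
M5
G0 X49.8036 Y48.5739
M4 S264
G1 X56.2207 Y42.2466 F3801
G1 X77.1856 Y50.4516 F3801
G1 X102.9622 Y65.7521 F3801
G1 X123.8144 Y80.7110 F3801
G1 X130.0059 Y87.8915 F3801
M5
G0 X106.2187 Y78.9672
M4 S264
G1 X97.7648 Y87.3275 F3801
G1 X84.1476 Y92.2972 F3801
G1 X65.3672 Y93.8763 F3801
G1 X41.4235 Y92.0647 F3801
G1 X12.3166 Y86.8626 F3801
M5

viewBox `0 0 206.3546 126.0242` with mm width/height → 1 unit = 1 mm. Flip: y_m = 126.0242 − y_svg.

**Shape 1** — `<path>` open polyline, stroke `#008000` → engrave (S264, F3801). Machine vertices: (112.5945,102.1014) → (14.3174,37.2071) → (55.9770,102.0707). Open path.

**Shape 2** — `<path>` cubic bezier, stroke `#008000` → engrave (S264, F3801). Control points (SVG): P0=(178.4593,91.0901), P1=(186.2776,64.0223), P2=(69.6343,80.6452), P3=(92.3423,84.5285); sampled at t=k/5. Machine vertices: (178.4593,34.9341) → (170.3254,46.3833) → (144.9837,50.0555) → (115.0973,48.6591) → (93.3292,44.9030) → (92.3423,41.4957). Open path.

**Shape 3** — `<path>` cubic bezier, stroke `#008000` → engrave (S264, F3801). Control points (SVG): P0=(49.8036,77.4503), P1=(42.9666,104.2378), P2=(137.3128,39.4864), P3=(130.0059,38.1327); sampled at t=k/5. Machine vertices: (49.8036,48.5739) → (56.2207,42.2466) → (77.1856,50.4516) → (102.9622,65.7521) → (123.8144,80.7110) → (130.0059,87.8915). Open path.

**Shape 4** — `<path>` quadratic bezier, stroke `#008000` → engrave (S264, F3801). Control points (SVG): P0=(106.2187,47.0570), P1=(91.5379,21.9180), P2=(12.3166,39.1616); sampled at t=k/5. Machine vertices: (106.2187,78.9672) → (97.7648,87.3275) → (84.1476,92.2972) → (65.3672,93.8763) → (41.4235,92.0647) → (12.3166,86.8626). Open path.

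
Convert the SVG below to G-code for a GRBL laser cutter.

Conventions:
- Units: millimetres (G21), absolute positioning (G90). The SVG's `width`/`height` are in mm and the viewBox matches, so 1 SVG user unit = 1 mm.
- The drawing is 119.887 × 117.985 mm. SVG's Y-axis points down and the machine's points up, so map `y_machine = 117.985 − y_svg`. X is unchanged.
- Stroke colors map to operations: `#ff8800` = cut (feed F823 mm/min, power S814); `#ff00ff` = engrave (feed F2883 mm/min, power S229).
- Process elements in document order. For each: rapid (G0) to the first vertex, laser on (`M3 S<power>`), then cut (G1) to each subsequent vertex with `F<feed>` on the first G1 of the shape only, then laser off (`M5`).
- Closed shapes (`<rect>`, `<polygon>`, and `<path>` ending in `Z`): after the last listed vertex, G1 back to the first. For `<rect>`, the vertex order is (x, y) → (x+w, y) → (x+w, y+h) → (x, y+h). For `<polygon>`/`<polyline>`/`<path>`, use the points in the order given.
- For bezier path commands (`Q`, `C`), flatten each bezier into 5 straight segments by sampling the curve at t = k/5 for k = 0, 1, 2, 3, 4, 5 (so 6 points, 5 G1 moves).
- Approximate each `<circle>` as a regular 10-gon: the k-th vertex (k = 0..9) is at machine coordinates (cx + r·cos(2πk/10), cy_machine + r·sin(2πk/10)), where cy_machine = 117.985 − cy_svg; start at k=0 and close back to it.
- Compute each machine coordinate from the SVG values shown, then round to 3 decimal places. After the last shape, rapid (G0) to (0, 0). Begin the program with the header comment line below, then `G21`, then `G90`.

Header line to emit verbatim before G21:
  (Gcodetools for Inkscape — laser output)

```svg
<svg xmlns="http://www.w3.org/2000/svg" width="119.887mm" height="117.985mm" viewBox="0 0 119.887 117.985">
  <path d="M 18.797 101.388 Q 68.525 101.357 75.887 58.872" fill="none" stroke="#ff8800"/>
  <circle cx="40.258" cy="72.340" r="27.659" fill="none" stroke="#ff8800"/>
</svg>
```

viewBox `0 0 119.887 117.985` with mm width/height → 1 unit = 1 mm. Flip: y_m = 117.985 − y_svg.

**Shape 1** — `<path>` quadratic bezier, stroke `#ff8800` → cut (S814, F823). Control points (SVG): P0=(18.797,101.388), P1=(68.525,101.357), P2=(75.887,58.872); sampled at t=k/5. Machine vertices: (18.797,16.597) → (36.994,18.308) → (51.801,23.414) → (63.219,31.918) → (71.248,43.817) → (75.887,59.113). Open path.

**Shape 2** — `<circle>` circle, stroke `#ff8800` → cut (S814, F823). Machine vertices: (67.917,45.645) → (62.635,61.903) → (48.805,71.950) → (31.711,71.950) → (17.881,61.903) → (12.599,45.645) → (17.881,29.387) → (31.711,19.340) → (48.805,19.340) → (62.635,29.387) → (67.917,45.645). Closed: final G1 returns to the first vertex.

(Gcodetools for Inkscape — laser output)
G21
G90
G0 X18.797 Y16.597
M3 S814
G1 X36.994 Y18.308 F823
G1 X51.801 Y23.414
G1 X63.219 Y31.918
G1 X71.248 Y43.817
G1 X75.887 Y59.113
M5
G0 X67.917 Y45.645
M3 S814
G1 X62.635 Y61.903 F823
G1 X48.805 Y71.950
G1 X31.711 Y71.950
G1 X17.881 Y61.903
G1 X12.599 Y45.645
G1 X17.881 Y29.387
G1 X31.711 Y19.340
G1 X48.805 Y19.340
G1 X62.635 Y29.387
G1 X67.917 Y45.645
M5
G0 X0.000 Y0.000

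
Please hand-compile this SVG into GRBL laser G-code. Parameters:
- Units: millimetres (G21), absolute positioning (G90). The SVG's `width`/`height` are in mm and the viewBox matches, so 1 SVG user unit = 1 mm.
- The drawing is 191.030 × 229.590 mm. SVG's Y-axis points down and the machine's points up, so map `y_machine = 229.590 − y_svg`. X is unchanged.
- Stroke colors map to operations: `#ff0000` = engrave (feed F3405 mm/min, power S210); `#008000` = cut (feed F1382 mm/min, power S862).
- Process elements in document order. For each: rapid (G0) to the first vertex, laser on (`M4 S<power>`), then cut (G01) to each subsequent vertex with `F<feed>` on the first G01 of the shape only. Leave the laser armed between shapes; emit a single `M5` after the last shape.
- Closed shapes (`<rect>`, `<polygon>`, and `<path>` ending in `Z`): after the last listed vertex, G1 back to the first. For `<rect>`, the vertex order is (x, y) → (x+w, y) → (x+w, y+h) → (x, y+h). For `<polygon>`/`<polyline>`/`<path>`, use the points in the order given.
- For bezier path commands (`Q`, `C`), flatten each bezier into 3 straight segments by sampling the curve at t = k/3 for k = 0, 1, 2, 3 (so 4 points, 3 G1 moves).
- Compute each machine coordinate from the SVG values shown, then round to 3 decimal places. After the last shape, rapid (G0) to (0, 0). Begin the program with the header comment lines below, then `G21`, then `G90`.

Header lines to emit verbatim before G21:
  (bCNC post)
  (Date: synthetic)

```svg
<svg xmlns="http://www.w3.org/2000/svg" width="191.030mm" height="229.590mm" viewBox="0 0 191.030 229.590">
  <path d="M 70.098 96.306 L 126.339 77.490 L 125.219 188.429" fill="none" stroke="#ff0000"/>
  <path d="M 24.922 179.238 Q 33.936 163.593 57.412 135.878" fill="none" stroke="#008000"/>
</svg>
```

(bCNC post)
(Date: synthetic)
G21
G90
G0 X70.098 Y133.284
M4 S210
G01 X126.339 Y152.100 F3405
G01 X125.219 Y41.161
G0 X24.922 Y50.352
M4 S862
G01 X32.538 Y62.123 F1382
G01 X43.368 Y76.576
G01 X57.412 Y93.712
M5
G0 X0.000 Y0.000

1 u = 1 mm; y_m = 229.590 − y.

[1] `<path>` open polyline, #ff0000→engrave S210 F3405: (70.098,133.284) → (126.339,152.100) → (125.219,41.161)

[2] `<path>` quadratic bezier, #008000→cut S862 F1382: (24.922,50.352) → (32.538,62.123) → (43.368,76.576) → (57.412,93.712)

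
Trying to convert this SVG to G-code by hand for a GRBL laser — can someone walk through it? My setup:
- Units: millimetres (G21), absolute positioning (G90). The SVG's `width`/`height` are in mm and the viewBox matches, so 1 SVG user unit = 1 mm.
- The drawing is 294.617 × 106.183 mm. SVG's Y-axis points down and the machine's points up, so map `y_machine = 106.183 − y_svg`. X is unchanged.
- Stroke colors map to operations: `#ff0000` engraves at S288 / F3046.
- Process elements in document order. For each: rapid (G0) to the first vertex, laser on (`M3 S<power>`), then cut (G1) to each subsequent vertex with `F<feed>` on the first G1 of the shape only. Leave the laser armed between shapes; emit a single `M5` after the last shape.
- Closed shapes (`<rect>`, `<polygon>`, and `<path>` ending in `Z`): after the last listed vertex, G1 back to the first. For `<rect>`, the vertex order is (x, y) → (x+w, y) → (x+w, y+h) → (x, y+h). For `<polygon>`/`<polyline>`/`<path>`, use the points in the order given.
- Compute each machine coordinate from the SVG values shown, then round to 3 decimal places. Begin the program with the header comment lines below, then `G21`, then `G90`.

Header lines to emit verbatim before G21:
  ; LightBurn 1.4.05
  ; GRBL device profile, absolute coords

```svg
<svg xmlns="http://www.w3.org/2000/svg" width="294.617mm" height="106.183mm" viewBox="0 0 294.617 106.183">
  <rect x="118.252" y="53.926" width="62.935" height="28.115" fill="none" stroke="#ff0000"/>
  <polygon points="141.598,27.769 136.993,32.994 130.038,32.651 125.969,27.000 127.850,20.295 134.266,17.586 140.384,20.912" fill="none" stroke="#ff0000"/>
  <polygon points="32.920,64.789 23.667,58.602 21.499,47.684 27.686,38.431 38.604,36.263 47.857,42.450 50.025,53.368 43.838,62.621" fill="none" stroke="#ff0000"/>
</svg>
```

; LightBurn 1.4.05
; GRBL device profile, absolute coords
G21
G90
G0 X118.252 Y52.257
M3 S288
G1 X181.187 Y52.257 F3046
G1 X181.187 Y24.142
G1 X118.252 Y24.142
G1 X118.252 Y52.257
G0 X141.598 Y78.414
M3 S288
G1 X136.993 Y73.189 F3046
G1 X130.038 Y73.532
G1 X125.969 Y79.183
G1 X127.850 Y85.888
G1 X134.266 Y88.597
G1 X140.384 Y85.271
G1 X141.598 Y78.414
G0 X32.920 Y41.394
M3 S288
G1 X23.667 Y47.581 F3046
G1 X21.499 Y58.499
G1 X27.686 Y67.752
G1 X38.604 Y69.920
G1 X47.857 Y63.733
G1 X50.025 Y52.815
G1 X43.838 Y43.562
G1 X32.920 Y41.394
M5

1 u = 1 mm; y_m = 106.183 − y.

[1] `<rect>` rectangle, #ff0000→engrave S288 F3046: (118.252,52.257) → (181.187,52.257) → (181.187,24.142) → (118.252,24.142) → (118.252,52.257) (closed)

[2] `<polygon>` regular polygon, #ff0000→engrave S288 F3046: (141.598,78.414) → (136.993,73.189) → (130.038,73.532) → (125.969,79.183) → (127.850,85.888) → (134.266,88.597) → (140.384,85.271) → (141.598,78.414) (closed)

[3] `<polygon>` regular polygon, #ff0000→engrave S288 F3046: (32.920,41.394) → (23.667,47.581) → (21.499,58.499) → (27.686,67.752) → (38.604,69.920) → (47.857,63.733) → (50.025,52.815) → (43.838,43.562) → (32.920,41.394) (closed)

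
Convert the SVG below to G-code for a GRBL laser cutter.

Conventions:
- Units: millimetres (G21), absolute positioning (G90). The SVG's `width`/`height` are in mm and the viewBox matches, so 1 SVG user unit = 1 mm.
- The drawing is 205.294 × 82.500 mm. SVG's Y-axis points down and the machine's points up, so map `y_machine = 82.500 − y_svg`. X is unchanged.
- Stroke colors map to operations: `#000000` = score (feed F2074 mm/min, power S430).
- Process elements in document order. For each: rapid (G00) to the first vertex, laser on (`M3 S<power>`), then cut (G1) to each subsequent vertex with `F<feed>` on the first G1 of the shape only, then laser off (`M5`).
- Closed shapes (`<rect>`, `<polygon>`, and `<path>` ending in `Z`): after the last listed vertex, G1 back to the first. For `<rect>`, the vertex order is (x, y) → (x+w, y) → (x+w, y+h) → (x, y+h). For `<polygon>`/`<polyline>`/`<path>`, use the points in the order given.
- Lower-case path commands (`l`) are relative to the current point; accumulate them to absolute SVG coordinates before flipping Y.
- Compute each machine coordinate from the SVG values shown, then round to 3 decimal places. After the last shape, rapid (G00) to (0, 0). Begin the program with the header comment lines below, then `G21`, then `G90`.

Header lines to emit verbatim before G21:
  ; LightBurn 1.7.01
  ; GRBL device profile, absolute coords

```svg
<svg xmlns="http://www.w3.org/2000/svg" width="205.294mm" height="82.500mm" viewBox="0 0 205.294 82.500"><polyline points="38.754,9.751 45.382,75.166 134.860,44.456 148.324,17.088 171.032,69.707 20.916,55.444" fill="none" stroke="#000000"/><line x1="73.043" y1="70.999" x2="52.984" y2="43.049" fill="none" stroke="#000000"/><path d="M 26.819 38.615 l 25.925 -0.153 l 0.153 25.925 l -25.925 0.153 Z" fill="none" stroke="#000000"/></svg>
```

Since the viewBox matches the mm dimensions, user units are millimetres directly. The only transform is the Y-flip y_m = 82.500 − y_svg.

Shape 1 is a open polyline drawn with `<polyline>`. Its stroke #000000 means score at S430, F2074. After flipping Y the toolpath is (38.754,72.749) → (45.382,7.334) → (134.860,38.044) → (148.324,65.412) → (171.032,12.793) → (20.916,27.056).

Shape 2 is a line segment drawn with `<line>`. Its stroke #000000 means score at S430, F2074. After flipping Y the toolpath is (73.043,11.501) → (52.984,39.451).

Shape 3 is a regular polygon drawn with `<path>`. Its stroke #000000 means score at S430, F2074. After flipping Y the toolpath is (26.819,43.885) → (52.744,44.038) → (52.897,18.113) → (26.972,17.960) → (26.819,43.885), returning to the start.

; LightBurn 1.7.01
; GRBL device profile, absolute coords
G21
G90
G00 X38.754 Y72.749
M3 S430
G1 X45.382 Y7.334 F2074
G1 X134.860 Y38.044
G1 X148.324 Y65.412
G1 X171.032 Y12.793
G1 X20.916 Y27.056
M5
G00 X73.043 Y11.501
M3 S430
G1 X52.984 Y39.451 F2074
M5
G00 X26.819 Y43.885
M3 S430
G1 X52.744 Y44.038 F2074
G1 X52.897 Y18.113
G1 X26.972 Y17.960
G1 X26.819 Y43.885
M5
G00 X0.000 Y0.000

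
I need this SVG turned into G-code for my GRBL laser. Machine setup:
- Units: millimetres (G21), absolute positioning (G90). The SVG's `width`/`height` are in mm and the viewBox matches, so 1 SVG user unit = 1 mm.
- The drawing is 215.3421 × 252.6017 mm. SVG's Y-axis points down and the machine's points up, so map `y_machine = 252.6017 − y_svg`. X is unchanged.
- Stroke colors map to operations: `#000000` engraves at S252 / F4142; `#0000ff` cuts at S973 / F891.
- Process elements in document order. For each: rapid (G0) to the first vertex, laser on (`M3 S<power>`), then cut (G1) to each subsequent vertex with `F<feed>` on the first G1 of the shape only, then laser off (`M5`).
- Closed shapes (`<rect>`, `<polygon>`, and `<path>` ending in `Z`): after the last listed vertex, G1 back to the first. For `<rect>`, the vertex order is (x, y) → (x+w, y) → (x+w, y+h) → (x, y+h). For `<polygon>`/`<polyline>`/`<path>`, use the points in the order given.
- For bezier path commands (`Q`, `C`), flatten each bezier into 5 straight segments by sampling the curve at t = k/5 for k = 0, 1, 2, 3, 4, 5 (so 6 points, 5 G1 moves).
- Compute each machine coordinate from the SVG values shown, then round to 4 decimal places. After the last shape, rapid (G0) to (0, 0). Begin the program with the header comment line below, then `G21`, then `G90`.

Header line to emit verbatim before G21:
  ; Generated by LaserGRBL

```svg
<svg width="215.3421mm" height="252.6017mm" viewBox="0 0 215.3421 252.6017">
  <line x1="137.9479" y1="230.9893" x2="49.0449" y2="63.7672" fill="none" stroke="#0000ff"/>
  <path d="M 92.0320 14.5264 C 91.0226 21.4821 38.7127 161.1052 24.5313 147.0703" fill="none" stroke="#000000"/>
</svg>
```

; Generated by LaserGRBL
G21
G90
G0 X137.9479 Y21.6124
M3 S973
G1 X49.0449 Y188.8345 F891
M5
G0 X92.0320 Y238.0753
M3 S252
G1 X85.9857 Y220.2724 F4142
G1 X71.9199 Y184.3729
G1 X54.1272 Y144.1205
G1 X36.9001 Y113.2588
G1 X24.5313 Y105.5314
M5
G0 X0.0000 Y0.0000

Since the viewBox matches the mm dimensions, user units are millimetres directly. The only transform is the Y-flip y_m = 252.6017 − y_svg.

Shape 1 is a line segment drawn with `<line>`. Its stroke #0000ff means cut at S973, F891. After flipping Y the toolpath is (137.9479,21.6124) → (49.0449,188.8345).

Shape 2 is a cubic bezier drawn with `<path>`. Its stroke #000000 means engrave at S252, F4142. After flipping Y the toolpath is (92.0320,238.0753) → (85.9857,220.2724) → (71.9199,184.3729) → (54.1272,144.1205) → (36.9001,113.2588) → (24.5313,105.5314).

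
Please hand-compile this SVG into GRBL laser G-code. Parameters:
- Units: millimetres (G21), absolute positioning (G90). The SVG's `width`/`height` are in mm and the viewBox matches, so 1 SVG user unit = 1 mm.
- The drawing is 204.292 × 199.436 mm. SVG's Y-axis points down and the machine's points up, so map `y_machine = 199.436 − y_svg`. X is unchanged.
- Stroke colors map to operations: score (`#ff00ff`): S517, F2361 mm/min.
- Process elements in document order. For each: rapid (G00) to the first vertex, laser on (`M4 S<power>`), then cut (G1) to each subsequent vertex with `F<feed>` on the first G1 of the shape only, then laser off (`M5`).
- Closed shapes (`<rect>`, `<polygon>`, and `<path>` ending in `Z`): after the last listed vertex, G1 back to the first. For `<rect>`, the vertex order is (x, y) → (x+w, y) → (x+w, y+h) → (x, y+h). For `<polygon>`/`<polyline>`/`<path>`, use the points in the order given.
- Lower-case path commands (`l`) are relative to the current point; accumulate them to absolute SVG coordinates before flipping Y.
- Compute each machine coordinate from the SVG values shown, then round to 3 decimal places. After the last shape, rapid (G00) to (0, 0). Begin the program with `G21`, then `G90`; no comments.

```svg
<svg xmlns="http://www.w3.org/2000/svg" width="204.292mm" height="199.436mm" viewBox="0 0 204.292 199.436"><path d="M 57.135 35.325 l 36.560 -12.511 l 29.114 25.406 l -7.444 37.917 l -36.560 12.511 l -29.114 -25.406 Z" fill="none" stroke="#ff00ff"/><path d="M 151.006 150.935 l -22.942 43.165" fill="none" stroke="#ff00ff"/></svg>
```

1 u = 1 mm; y_m = 199.436 − y.

[1] `<path>` regular polygon, #ff00ff→score S517 F2361: (57.135,164.111) → (93.695,176.622) → (122.809,151.216) → (115.365,113.299) → (78.805,100.788) → (49.691,126.194) → (57.135,164.111) (closed)

[2] `<path>` line segment, #ff00ff→score S517 F2361: (151.006,48.501) → (128.064,5.336)

G21
G90
G00 X57.135 Y164.111
M4 S517
G1 X93.695 Y176.622 F2361
G1 X122.809 Y151.216
G1 X115.365 Y113.299
G1 X78.805 Y100.788
G1 X49.691 Y126.194
G1 X57.135 Y164.111
M5
G00 X151.006 Y48.501
M4 S517
G1 X128.064 Y5.336 F2361
M5
G00 X0.000 Y0.000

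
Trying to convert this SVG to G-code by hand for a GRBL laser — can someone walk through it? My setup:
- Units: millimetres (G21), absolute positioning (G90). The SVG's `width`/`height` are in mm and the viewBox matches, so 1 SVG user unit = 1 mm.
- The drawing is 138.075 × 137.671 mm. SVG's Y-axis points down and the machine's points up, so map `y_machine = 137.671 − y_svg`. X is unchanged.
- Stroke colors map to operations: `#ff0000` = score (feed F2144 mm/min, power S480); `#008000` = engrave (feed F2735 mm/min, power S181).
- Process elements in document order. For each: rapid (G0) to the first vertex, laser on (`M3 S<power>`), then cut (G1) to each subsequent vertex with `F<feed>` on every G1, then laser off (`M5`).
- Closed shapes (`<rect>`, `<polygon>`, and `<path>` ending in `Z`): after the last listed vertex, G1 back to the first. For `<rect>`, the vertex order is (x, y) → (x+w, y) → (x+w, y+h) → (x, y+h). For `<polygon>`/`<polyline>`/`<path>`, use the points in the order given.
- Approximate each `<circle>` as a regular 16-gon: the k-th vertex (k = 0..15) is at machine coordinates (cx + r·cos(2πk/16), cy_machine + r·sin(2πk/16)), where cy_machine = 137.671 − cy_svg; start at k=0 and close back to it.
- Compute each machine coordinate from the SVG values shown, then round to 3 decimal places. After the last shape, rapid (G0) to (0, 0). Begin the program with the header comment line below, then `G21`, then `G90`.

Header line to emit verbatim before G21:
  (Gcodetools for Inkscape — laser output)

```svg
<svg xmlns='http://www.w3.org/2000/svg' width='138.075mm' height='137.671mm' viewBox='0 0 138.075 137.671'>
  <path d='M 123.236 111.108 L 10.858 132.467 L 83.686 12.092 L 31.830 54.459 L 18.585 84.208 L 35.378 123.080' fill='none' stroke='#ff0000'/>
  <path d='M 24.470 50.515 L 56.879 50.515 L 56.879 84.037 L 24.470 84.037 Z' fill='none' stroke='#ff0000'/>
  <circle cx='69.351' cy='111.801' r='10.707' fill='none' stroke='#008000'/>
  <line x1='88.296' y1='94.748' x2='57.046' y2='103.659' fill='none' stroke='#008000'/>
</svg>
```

1 u = 1 mm; y_m = 137.671 − y.

[1] `<path>` open polyline, #ff0000→score S480 F2144: (123.236,26.563) → (10.858,5.204) → (83.686,125.579) → (31.830,83.212) → (18.585,53.463) → (35.378,14.591)

[2] `<path>` rectangle, #ff0000→score S480 F2144: (24.470,87.156) → (56.879,87.156) → (56.879,53.634) → (24.470,53.634) → (24.470,87.156) (closed)

[3] `<circle>` circle, #008000→engrave S181 F2735: (80.058,25.870) → (79.243,29.967) → (76.922,33.441) → (73.448,35.762) → (69.351,36.577) → (65.254,35.762) → (61.780,33.441) → (59.459,29.967) → (58.644,25.870) → (59.459,21.773) → (61.780,18.299) → (65.254,15.978) → (69.351,15.163) → (73.448,15.978) → (76.922,18.299) → (79.243,21.773) → (80.058,25.870) (closed)

[4] `<line>` line segment, #008000→engrave S181 F2735: (88.296,42.923) → (57.046,34.012)

(Gcodetools for Inkscape — laser output)
G21
G90
G0 X123.236 Y26.563
M3 S480
G1 X10.858 Y5.204 F2144
G1 X83.686 Y125.579 F2144
G1 X31.830 Y83.212 F2144
G1 X18.585 Y53.463 F2144
G1 X35.378 Y14.591 F2144
M5
G0 X24.470 Y87.156
M3 S480
G1 X56.879 Y87.156 F2144
G1 X56.879 Y53.634 F2144
G1 X24.470 Y53.634 F2144
G1 X24.470 Y87.156 F2144
M5
G0 X80.058 Y25.870
M3 S181
G1 X79.243 Y29.967 F2735
G1 X76.922 Y33.441 F2735
G1 X73.448 Y35.762 F2735
G1 X69.351 Y36.577 F2735
G1 X65.254 Y35.762 F2735
G1 X61.780 Y33.441 F2735
G1 X59.459 Y29.967 F2735
G1 X58.644 Y25.870 F2735
G1 X59.459 Y21.773 F2735
G1 X61.780 Y18.299 F2735
G1 X65.254 Y15.978 F2735
G1 X69.351 Y15.163 F2735
G1 X73.448 Y15.978 F2735
G1 X76.922 Y18.299 F2735
G1 X79.243 Y21.773 F2735
G1 X80.058 Y25.870 F2735
M5
G0 X88.296 Y42.923
M3 S181
G1 X57.046 Y34.012 F2735
M5
G0 X0.000 Y0.000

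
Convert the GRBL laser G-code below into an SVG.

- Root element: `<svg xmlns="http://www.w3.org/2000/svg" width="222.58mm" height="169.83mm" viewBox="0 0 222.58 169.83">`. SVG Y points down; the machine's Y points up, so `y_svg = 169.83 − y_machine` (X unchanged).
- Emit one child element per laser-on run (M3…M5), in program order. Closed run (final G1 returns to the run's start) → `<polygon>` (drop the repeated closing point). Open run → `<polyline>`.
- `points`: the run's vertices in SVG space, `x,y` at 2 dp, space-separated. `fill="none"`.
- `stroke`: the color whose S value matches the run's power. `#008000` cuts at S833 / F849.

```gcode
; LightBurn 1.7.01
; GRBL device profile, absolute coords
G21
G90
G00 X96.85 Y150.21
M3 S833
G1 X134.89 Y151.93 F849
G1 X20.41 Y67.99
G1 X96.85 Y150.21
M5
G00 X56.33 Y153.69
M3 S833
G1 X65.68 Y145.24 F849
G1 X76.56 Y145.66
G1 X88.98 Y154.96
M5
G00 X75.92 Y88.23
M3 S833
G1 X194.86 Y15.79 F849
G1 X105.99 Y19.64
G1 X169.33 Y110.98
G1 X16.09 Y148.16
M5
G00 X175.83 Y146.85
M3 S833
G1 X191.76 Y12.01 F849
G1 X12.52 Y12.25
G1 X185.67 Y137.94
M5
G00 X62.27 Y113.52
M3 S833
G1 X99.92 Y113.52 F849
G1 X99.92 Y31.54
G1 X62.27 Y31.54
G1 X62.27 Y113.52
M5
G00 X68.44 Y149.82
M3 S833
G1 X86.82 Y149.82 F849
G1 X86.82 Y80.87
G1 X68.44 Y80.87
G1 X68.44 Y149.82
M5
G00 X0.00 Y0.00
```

y_svg = 169.83 − y_m. Every run uses S833, so all elements get stroke `#008000` (cut).

[1] closed run; points: 96.85,19.62 134.89,17.90 20.41,101.84

[2] open run; points: 56.33,16.14 65.68,24.59 76.56,24.17 88.98,14.87

[3] open run; points: 75.92,81.60 194.86,154.04 105.99,150.19 169.33,58.85 16.09,21.67

[4] open run; points: 175.83,22.98 191.76,157.82 12.52,157.58 185.67,31.89

[5] closed run; points: 62.27,56.31 99.92,56.31 99.92,138.29 62.27,138.29

[6] closed run; points: 68.44,20.01 86.82,20.01 86.82,88.96 68.44,88.96

<svg xmlns="http://www.w3.org/2000/svg" width="222.58mm" height="169.83mm" viewBox="0 0 222.58 169.83">
  <polygon points="96.85,19.62 134.89,17.90 20.41,101.84" fill="none" stroke="#008000"/>
  <polyline points="56.33,16.14 65.68,24.59 76.56,24.17 88.98,14.87" fill="none" stroke="#008000"/>
  <polyline points="75.92,81.60 194.86,154.04 105.99,150.19 169.33,58.85 16.09,21.67" fill="none" stroke="#008000"/>
  <polyline points="175.83,22.98 191.76,157.82 12.52,157.58 185.67,31.89" fill="none" stroke="#008000"/>
  <polygon points="62.27,56.31 99.92,56.31 99.92,138.29 62.27,138.29" fill="none" stroke="#008000"/>
  <polygon points="68.44,20.01 86.82,20.01 86.82,88.96 68.44,88.96" fill="none" stroke="#008000"/>
</svg>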